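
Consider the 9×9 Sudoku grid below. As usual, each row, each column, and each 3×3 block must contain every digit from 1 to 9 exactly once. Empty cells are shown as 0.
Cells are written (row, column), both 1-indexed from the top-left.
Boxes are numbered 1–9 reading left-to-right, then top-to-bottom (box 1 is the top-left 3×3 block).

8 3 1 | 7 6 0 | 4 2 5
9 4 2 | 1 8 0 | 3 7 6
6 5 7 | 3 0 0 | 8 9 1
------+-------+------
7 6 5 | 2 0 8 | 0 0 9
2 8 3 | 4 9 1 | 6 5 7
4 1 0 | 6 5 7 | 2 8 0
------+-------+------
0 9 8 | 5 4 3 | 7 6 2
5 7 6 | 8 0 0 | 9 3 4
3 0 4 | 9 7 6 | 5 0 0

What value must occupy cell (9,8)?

1

Row 9 already contains {3, 4, 5, 6, 7, 9}.
Column 8 already contains {2, 3, 5, 6, 7, 8, 9}.
Its 3×3 block (box 9) already contains {2, 3, 4, 5, 6, 7, 9}.
The only value from 1–9 not eliminated is 1, so (9,8) = 1.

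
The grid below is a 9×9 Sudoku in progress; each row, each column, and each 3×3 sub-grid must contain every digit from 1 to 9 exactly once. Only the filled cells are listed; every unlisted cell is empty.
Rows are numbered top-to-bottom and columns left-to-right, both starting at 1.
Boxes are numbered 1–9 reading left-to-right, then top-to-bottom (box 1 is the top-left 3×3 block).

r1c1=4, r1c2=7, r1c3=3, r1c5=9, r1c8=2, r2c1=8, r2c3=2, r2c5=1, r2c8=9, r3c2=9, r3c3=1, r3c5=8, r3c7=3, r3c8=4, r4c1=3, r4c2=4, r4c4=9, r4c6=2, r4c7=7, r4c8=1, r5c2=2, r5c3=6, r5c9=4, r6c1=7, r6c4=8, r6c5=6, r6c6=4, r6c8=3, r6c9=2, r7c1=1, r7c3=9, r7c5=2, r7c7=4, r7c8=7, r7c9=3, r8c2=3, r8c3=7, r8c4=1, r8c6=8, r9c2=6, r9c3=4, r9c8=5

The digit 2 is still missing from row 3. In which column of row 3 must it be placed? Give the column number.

Consider where 2 can go in row 3.
r3c1 is out (box 1 already has a 2).
r3c6 is out (column 6 already has a 2).
r3c9 is out (column 9 already has a 2).
So the only cell in row 3 that can hold 2 is r3c4.
That is column 4.

4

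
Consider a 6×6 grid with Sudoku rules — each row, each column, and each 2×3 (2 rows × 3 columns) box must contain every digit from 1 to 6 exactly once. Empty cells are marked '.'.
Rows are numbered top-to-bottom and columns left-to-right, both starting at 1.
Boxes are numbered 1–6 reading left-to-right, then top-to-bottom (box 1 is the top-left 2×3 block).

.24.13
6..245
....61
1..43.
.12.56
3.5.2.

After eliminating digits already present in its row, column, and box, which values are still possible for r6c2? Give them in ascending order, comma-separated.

4,6

Row 6 already contains {2, 3, 5}.
Column 2 already contains {1, 2}.
Its 2×3 block (box 5) already contains {1, 2, 3, 5}.
Removing those from 1–6 leaves {4, 6} as the candidates for r6c2.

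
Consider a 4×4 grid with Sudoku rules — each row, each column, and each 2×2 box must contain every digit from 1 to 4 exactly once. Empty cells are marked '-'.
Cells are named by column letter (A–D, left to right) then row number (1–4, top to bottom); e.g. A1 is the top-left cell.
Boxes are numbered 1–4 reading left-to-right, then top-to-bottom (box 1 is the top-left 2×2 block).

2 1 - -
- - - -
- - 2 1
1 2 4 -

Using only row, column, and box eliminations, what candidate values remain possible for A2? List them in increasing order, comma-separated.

3,4

Row 2 already contains {}.
Column A already contains {1, 2}.
Its 2×2 block (box 1) already contains {1, 2}.
Removing those from 1–4 leaves {3, 4} as the candidates for A2.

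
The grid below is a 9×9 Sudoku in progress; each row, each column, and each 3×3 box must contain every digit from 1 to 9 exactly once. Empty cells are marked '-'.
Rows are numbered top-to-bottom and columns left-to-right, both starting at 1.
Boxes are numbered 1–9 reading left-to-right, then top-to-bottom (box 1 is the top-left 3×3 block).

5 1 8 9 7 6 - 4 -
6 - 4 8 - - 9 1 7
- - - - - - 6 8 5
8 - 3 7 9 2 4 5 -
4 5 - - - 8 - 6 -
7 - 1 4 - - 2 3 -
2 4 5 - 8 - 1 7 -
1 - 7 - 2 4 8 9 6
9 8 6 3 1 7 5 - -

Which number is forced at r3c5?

Cell r3c5 itself could take any of {3, 4} by direct elimination.
Consider where 4 can go in box 2.
r2c5 is out (row 2 already has a 4).
r2c6 is out (row 2 already has a 4).
r3c4 is out (column 4 already has a 4).
r3c6 is out (column 6 already has a 4).
So the only cell in box 2 that can hold 4 is r3c5.
Therefore r3c5 = 4.

4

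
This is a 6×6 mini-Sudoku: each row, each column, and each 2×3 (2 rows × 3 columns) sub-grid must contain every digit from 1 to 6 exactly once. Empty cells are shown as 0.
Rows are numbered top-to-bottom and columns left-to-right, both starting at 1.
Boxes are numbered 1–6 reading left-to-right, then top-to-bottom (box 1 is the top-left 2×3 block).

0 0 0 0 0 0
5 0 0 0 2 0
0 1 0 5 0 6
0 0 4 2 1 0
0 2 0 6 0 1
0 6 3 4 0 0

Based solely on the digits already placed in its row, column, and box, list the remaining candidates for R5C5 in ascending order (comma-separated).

Row 5 already contains {1, 2, 6}.
Column 5 already contains {1, 2}.
Its 2×3 block (box 6) already contains {1, 4, 6}.
Removing those from 1–6 leaves {3, 5} as the candidates for R5C5.

3,5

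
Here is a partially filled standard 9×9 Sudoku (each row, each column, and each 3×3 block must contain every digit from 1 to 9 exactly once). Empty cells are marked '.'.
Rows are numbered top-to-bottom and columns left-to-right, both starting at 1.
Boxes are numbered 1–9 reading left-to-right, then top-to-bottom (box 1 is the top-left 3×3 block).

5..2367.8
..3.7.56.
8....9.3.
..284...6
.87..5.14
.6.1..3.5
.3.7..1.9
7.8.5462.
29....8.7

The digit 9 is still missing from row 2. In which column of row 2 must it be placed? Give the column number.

1

Consider where 9 can go in row 2.
r2c2 is out (column 2 already has a 9).
r2c4 is out (box 2 already has a 9).
r2c6 is out (column 6 already has a 9).
r2c9 is out (column 9 already has a 9).
So the only cell in row 2 that can hold 9 is r2c1.
That is column 1.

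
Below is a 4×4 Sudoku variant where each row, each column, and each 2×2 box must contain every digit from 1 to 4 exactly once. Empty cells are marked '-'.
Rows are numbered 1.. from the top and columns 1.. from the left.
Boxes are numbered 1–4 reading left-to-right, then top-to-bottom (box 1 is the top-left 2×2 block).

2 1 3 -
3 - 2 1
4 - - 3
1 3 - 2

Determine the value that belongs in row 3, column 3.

1

Row 3 already contains {3, 4}.
Column 3 already contains {2, 3}.
Its 2×2 block (box 4) already contains {2, 3}.
The only value from 1–4 not eliminated is 1, so row 3, column 3 = 1.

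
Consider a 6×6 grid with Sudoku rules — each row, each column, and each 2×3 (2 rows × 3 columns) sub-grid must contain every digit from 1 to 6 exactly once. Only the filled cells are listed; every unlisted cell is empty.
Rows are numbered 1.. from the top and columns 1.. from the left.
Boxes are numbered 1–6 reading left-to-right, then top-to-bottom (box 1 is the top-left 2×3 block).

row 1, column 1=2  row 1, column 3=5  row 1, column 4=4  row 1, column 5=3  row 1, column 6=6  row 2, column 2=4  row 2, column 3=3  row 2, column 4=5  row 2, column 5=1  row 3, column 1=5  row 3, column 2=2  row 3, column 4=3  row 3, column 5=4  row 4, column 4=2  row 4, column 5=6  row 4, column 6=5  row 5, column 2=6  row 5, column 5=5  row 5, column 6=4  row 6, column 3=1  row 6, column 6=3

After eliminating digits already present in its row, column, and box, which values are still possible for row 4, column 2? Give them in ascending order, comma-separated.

1,3

Row 4 already contains {2, 5, 6}.
Column 2 already contains {2, 4, 6}.
Its 2×3 block (box 3) already contains {2, 5}.
Removing those from 1–6 leaves {1, 3} as the candidates for row 4, column 2.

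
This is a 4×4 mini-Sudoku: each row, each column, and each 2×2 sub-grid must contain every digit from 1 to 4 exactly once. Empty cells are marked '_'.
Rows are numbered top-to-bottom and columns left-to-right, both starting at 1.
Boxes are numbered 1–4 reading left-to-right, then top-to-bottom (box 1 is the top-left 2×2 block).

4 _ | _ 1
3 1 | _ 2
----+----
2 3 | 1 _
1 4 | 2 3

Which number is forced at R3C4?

4

Row 3 already contains {1, 2, 3}.
Column 4 already contains {1, 2, 3}.
Its 2×2 block (box 4) already contains {1, 2, 3}.
The only value from 1–4 not eliminated is 4, so R3C4 = 4.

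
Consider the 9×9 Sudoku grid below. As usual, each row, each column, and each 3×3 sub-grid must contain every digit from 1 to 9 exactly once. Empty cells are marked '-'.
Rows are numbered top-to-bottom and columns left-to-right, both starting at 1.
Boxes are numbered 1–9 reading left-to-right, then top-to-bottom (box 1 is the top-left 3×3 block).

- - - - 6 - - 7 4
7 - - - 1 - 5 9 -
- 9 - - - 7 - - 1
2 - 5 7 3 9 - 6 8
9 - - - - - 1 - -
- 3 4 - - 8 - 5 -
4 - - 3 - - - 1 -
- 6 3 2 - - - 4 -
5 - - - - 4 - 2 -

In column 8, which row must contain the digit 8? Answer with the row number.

3

Consider where 8 can go in column 8.
R5C8 is out (box 6 already has a 8).
So the only cell in column 8 that can hold 8 is R3C8.
That is row 3.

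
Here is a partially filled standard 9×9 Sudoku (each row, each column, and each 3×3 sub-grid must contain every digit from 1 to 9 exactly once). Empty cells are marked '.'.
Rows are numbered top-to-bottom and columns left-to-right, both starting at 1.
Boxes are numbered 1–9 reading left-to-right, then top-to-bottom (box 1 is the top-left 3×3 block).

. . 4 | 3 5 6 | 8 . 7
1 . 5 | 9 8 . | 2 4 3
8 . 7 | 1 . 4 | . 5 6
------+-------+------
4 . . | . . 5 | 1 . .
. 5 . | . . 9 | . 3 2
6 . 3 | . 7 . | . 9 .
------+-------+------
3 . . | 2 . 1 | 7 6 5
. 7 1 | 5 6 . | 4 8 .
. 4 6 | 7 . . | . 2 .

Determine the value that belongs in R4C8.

7

Row 4 already contains {1, 4, 5}.
Column 8 already contains {2, 3, 4, 5, 6, 8, 9}.
Its 3×3 block (box 6) already contains {1, 2, 3, 9}.
The only value from 1–9 not eliminated is 7, so R4C8 = 7.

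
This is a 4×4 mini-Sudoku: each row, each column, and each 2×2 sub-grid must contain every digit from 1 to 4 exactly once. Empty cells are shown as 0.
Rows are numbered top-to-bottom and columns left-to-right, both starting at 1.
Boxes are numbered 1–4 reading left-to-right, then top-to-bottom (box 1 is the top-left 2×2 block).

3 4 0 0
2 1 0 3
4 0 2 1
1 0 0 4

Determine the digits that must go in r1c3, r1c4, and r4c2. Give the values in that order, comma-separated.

1,2,2

For r1c3:
  Row 1 already contains {3, 4}.
  Column 3 already contains {2}.
  Its 2×2 block (box 2) already contains {3}.
  The only value from 1–4 not eliminated is 1, so r1c3 = 1.
For r1c4:
  Row 1 already contains {3, 4}.
  Column 4 already contains {1, 3, 4}.
  Its 2×2 block (box 2) already contains {3}.
  The only value from 1–4 not eliminated is 2, so r1c4 = 2.
For r4c2:
  Consider where 2 can go in row 4.
  r4c3 is out (column 3 already has a 2).
  So the only cell in row 4 that can hold 2 is r4c2.
  So r4c2 = 2.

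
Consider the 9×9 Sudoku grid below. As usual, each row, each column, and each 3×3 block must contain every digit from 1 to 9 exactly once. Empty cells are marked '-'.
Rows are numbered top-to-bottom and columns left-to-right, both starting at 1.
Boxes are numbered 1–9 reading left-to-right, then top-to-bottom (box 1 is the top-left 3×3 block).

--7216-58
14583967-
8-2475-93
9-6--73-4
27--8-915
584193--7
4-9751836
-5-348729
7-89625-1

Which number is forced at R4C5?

Row 4 already contains {3, 4, 6, 7, 9}.
Column 5 already contains {1, 3, 4, 5, 6, 7, 8, 9}.
Its 3×3 block (box 5) already contains {1, 3, 7, 8, 9}.
The only value from 1–9 not eliminated is 2, so R4C5 = 2.

2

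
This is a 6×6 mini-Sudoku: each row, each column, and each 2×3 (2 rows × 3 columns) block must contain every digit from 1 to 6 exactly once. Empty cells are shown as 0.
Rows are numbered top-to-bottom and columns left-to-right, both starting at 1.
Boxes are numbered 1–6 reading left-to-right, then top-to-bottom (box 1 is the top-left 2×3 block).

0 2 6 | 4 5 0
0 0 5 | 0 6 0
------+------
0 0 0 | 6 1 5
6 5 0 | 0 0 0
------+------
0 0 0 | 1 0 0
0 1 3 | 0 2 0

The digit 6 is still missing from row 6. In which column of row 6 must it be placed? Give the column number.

6

Consider where 6 can go in row 6.
R6C1 is out (column 1 already has a 6).
R6C4 is out (column 4 already has a 6).
So the only cell in row 6 that can hold 6 is R6C6.
That is column 6.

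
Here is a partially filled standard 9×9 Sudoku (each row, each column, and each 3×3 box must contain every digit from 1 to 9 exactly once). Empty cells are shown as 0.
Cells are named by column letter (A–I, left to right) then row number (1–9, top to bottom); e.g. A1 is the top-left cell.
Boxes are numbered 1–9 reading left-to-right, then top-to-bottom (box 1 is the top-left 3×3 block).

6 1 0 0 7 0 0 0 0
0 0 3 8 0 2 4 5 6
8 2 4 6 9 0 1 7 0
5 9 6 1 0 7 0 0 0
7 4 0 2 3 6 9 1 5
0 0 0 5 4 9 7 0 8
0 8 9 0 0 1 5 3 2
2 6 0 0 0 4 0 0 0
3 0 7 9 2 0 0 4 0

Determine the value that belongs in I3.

3

Row 3 already contains {1, 2, 4, 6, 7, 8, 9}.
Column I already contains {2, 5, 6, 8}.
Its 3×3 block (box 3) already contains {1, 4, 5, 6, 7}.
The only value from 1–9 not eliminated is 3, so I3 = 3.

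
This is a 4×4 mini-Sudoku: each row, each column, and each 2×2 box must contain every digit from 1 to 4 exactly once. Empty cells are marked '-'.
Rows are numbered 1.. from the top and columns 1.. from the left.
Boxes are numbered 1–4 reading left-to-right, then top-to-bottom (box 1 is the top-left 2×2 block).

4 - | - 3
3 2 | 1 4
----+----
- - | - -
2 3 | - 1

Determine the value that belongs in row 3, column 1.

Row 3 already contains {}.
Column 1 already contains {2, 3, 4}.
Its 2×2 block (box 3) already contains {2, 3}.
The only value from 1–4 not eliminated is 1, so row 3, column 1 = 1.

1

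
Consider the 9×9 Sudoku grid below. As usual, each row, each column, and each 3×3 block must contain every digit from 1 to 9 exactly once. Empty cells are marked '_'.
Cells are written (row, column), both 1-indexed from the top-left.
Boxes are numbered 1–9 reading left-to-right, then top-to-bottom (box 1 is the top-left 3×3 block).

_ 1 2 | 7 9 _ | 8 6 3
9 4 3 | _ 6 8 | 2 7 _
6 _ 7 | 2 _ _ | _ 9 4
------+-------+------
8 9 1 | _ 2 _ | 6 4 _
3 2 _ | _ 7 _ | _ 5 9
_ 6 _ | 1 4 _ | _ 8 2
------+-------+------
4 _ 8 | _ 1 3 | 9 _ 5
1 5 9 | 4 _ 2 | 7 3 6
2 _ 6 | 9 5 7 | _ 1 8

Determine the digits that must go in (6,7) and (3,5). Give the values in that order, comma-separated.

For (6,7):
  Row 6 already contains {1, 2, 4, 6, 8}.
  Column 7 already contains {2, 6, 7, 8, 9}.
  Its 3×3 block (box 6) already contains {2, 4, 5, 6, 8, 9}.
  The only value from 1–9 not eliminated is 3, so (6,7) = 3.
For (3,5):
  Row 3 already contains {2, 4, 6, 7, 9}.
  Column 5 already contains {1, 2, 4, 5, 6, 7, 9}.
  Its 3×3 block (box 2) already contains {2, 6, 7, 8, 9}.
  The only value from 1–9 not eliminated is 3, so (3,5) = 3.

3,3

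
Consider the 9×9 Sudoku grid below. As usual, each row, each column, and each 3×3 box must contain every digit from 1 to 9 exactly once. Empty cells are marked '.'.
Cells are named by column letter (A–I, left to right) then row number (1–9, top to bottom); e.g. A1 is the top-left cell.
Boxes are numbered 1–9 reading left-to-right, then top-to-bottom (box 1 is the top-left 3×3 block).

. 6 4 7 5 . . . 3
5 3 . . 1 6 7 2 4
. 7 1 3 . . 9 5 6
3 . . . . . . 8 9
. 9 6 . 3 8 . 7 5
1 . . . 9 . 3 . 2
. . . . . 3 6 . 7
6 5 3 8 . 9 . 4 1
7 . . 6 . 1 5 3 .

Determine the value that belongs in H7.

Row 7 already contains {3, 6, 7}.
Column H already contains {2, 3, 4, 5, 7, 8}.
Its 3×3 block (box 9) already contains {1, 3, 4, 5, 6, 7}.
The only value from 1–9 not eliminated is 9, so H7 = 9.

9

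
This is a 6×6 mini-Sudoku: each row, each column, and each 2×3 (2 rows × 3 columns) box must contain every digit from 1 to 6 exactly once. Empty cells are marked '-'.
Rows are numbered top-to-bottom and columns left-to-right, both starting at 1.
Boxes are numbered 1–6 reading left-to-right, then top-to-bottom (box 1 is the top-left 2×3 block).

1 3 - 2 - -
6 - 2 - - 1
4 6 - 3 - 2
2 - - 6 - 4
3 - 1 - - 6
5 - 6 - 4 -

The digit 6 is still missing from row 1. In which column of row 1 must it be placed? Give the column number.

Consider where 6 can go in row 1.
r1c3 is out (column 3 already has a 6).
r1c6 is out (column 6 already has a 6).
So the only cell in row 1 that can hold 6 is r1c5.
That is column 5.

5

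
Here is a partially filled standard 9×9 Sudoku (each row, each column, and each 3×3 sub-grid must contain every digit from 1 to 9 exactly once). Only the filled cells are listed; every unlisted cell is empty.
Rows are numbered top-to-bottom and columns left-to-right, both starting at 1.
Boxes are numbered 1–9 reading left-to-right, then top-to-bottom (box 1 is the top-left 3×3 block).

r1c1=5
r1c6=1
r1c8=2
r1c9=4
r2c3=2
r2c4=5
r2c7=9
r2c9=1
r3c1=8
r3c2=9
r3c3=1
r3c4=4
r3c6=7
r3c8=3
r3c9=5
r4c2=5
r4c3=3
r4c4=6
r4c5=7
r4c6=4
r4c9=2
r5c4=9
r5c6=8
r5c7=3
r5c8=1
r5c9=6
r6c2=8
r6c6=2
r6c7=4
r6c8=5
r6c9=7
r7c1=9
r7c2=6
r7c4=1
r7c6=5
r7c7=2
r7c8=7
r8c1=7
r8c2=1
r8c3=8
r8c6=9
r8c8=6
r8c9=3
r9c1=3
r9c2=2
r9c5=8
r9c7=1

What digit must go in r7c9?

8

Row 7 already contains {1, 2, 5, 6, 7, 9}.
Column 9 already contains {1, 2, 3, 4, 5, 6, 7}.
Its 3×3 block (box 9) already contains {1, 2, 3, 6, 7}.
The only value from 1–9 not eliminated is 8, so r7c9 = 8.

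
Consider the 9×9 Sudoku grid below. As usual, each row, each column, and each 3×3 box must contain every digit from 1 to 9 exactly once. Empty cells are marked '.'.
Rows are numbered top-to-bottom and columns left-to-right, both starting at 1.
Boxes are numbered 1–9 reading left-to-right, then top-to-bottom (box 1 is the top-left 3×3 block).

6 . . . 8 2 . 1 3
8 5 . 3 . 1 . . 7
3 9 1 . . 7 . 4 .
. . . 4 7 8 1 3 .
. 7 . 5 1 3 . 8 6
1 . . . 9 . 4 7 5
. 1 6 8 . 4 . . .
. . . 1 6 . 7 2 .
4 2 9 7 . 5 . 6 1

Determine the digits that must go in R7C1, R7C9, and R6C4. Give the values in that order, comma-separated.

For R7C1:
  Consider where 7 can go in column 1.
  R4C1 is out (row 4 already has a 7).
  R5C1 is out (row 5 already has a 7).
  R8C1 is out (row 8 already has a 7).
  So the only cell in column 1 that can hold 7 is R7C1.
  So R7C1 = 7.
For R7C9:
  Row 7 already contains {1, 4, 6, 8}.
  Column 9 already contains {1, 3, 5, 6, 7}.
  Its 3×3 block (box 9) already contains {1, 2, 6, 7}.
  The only value from 1–9 not eliminated is 9, so R7C9 = 9.
For R6C4:
  Consider where 2 can go in box 5.
  R6C6 is out (column 6 already has a 2).
  So the only cell in box 5 that can hold 2 is R6C4.
  So R6C4 = 2.

7,9,2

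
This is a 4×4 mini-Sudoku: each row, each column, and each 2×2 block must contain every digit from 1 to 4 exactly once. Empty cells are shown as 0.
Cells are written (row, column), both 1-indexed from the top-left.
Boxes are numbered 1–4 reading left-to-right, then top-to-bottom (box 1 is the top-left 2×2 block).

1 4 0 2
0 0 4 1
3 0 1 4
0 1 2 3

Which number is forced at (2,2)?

3

Cell (2,2) itself could take any of {2, 3} by direct elimination.
Consider where 3 can go in column 2.
(3,2) is out (row 3 already has a 3).
So the only cell in column 2 that can hold 3 is (2,2).
Therefore (2,2) = 3.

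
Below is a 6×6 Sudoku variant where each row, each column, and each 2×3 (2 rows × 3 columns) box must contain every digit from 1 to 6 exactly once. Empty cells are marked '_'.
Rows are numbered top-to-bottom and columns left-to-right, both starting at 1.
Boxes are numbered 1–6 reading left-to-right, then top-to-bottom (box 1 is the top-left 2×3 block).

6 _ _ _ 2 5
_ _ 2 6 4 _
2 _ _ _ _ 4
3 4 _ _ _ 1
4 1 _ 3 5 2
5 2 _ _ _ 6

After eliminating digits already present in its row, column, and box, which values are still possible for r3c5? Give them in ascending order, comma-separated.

3,6

Row 3 already contains {2, 4}.
Column 5 already contains {2, 4, 5}.
Its 2×3 block (box 4) already contains {1, 4}.
Removing those from 1–6 leaves {3, 6} as the candidates for r3c5.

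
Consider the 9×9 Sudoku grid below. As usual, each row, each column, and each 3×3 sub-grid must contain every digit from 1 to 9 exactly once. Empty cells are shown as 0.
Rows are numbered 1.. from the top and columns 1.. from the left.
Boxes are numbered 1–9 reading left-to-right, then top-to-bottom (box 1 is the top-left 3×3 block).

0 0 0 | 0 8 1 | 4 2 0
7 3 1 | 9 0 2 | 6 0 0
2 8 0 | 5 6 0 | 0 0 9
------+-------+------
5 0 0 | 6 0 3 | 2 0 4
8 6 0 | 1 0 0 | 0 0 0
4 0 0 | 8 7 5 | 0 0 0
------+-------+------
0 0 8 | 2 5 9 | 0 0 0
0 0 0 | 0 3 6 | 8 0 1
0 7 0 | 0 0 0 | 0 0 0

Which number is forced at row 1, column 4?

Cell row 1, column 4 itself could take any of {3, 7} by direct elimination.
Consider where 3 can go in column 4.
row 8, column 4 is out (row 8 already has a 3).
row 9, column 4 is out (box 8 already has a 3).
So the only cell in column 4 that can hold 3 is row 1, column 4.
Therefore row 1, column 4 = 3.

3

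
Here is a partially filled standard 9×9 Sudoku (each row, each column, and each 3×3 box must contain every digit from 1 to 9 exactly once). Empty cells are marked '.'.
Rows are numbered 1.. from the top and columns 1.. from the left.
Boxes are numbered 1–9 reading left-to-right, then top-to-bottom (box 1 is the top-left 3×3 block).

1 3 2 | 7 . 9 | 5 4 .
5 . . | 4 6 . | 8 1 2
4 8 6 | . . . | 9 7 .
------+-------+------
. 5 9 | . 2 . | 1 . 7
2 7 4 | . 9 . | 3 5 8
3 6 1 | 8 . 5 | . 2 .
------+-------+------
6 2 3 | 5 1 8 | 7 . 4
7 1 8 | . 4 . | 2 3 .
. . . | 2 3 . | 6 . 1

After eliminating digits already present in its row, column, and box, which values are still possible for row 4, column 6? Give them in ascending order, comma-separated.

Row 4 already contains {1, 2, 5, 7, 9}.
Column 6 already contains {5, 8, 9}.
Its 3×3 block (box 5) already contains {2, 5, 8, 9}.
Removing those from 1–9 leaves {3, 4, 6} as the candidates for row 4, column 6.

3,4,6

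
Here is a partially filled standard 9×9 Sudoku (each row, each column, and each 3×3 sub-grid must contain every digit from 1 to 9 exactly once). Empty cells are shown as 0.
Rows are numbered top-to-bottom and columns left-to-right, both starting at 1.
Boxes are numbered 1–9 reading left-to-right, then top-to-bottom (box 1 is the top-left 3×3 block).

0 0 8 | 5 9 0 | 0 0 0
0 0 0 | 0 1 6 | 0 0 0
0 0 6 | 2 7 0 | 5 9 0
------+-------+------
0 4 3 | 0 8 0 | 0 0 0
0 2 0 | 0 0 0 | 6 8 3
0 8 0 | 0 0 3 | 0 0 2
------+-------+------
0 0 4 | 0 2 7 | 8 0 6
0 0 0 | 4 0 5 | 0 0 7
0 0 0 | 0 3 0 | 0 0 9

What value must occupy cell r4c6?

Cell r4c6 itself could take any of {1, 2, 9} by direct elimination.
Consider where 2 can go in row 4.
r4c1 is out (box 4 already has a 2).
r4c4 is out (column 4 already has a 2).
r4c7 is out (box 6 already has a 2).
r4c8 is out (box 6 already has a 2).
r4c9 is out (column 9 already has a 2).
So the only cell in row 4 that can hold 2 is r4c6.
Therefore r4c6 = 2.

2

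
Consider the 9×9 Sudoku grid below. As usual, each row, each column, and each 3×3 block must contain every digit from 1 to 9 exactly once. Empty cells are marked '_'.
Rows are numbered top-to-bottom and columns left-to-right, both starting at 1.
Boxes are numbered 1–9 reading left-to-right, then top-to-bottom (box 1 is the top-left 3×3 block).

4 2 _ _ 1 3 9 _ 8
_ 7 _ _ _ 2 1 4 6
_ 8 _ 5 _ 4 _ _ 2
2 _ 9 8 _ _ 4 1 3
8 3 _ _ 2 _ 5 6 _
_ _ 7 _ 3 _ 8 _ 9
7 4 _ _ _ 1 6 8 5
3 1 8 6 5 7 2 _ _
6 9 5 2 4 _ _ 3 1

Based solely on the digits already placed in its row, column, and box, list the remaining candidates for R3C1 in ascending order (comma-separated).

Row 3 already contains {2, 4, 5, 8}.
Column 1 already contains {2, 3, 4, 6, 7, 8}.
Its 3×3 block (box 1) already contains {2, 4, 7, 8}.
Removing those from 1–9 leaves {1, 9} as the candidates for R3C1.

1,9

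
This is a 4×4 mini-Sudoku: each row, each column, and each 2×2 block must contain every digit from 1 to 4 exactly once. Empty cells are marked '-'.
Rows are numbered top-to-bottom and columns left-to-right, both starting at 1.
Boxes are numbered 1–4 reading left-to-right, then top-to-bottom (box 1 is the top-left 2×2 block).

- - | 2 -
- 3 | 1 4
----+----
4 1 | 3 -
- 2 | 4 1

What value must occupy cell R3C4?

2

Row 3 already contains {1, 3, 4}.
Column 4 already contains {1, 4}.
Its 2×2 block (box 4) already contains {1, 3, 4}.
The only value from 1–4 not eliminated is 2, so R3C4 = 2.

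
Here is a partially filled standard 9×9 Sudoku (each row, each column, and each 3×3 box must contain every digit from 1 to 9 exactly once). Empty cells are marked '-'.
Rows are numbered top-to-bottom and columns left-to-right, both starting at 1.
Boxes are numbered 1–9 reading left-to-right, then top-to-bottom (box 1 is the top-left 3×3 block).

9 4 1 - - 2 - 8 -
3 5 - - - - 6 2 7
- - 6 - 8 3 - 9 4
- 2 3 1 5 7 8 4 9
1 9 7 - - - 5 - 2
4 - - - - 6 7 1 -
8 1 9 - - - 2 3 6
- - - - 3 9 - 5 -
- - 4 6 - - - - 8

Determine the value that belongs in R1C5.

6

Cell R1C5 itself could take any of {6, 7} by direct elimination.
Consider where 6 can go in column 5.
R2C5 is out (row 2 already has a 6).
R5C5 is out (box 5 already has a 6).
R6C5 is out (row 6 already has a 6).
R7C5 is out (row 7 already has a 6).
R9C5 is out (row 9 already has a 6).
So the only cell in column 5 that can hold 6 is R1C5.
Therefore R1C5 = 6.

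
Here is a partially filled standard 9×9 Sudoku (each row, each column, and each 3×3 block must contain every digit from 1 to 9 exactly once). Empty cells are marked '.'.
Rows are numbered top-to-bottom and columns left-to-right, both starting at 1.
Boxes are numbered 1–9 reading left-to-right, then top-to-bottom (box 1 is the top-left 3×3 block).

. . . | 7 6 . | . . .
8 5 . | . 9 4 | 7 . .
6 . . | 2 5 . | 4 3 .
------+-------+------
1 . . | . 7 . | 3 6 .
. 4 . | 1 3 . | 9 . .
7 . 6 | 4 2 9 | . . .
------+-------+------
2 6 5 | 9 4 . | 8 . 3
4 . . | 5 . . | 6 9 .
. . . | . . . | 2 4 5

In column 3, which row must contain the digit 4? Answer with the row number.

1

Consider where 4 can go in column 3.
r2c3 is out (row 2 already has a 4). r3c3 is out (row 3 already has a 4). r4c3 is out (box 4 already has a 4). r5c3 is out (row 5 already has a 4). The remaining empty cells in column 3 are similarly blocked.
So the only cell in column 3 that can hold 4 is r1c3.
That is row 1.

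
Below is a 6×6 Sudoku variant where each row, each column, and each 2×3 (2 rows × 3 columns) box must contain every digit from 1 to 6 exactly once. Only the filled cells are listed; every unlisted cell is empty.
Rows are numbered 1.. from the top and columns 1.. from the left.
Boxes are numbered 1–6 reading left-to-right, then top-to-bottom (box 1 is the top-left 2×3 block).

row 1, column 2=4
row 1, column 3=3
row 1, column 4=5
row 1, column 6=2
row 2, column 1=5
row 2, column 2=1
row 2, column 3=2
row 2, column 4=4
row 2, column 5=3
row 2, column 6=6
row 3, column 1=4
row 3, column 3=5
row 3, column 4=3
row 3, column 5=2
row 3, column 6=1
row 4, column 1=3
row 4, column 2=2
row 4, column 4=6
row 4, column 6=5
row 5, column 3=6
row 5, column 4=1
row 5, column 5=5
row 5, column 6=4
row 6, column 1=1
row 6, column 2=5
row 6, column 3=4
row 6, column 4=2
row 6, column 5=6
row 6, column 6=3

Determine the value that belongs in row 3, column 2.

Row 3 already contains {1, 2, 3, 4, 5}.
Column 2 already contains {1, 2, 4, 5}.
Its 2×3 block (box 3) already contains {2, 3, 4, 5}.
The only value from 1–6 not eliminated is 6, so row 3, column 2 = 6.

6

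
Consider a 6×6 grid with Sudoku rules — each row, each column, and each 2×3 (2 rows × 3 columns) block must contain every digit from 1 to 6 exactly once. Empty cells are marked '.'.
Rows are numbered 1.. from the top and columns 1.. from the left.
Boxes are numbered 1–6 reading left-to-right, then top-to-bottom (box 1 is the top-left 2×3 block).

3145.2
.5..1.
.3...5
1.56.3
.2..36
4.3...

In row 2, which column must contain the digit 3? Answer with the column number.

4

Consider where 3 can go in row 2.
row 2, column 1 is out (column 1 already has a 3).
row 2, column 3 is out (column 3 already has a 3).
row 2, column 6 is out (column 6 already has a 3).
So the only cell in row 2 that can hold 3 is row 2, column 4.
That is column 4.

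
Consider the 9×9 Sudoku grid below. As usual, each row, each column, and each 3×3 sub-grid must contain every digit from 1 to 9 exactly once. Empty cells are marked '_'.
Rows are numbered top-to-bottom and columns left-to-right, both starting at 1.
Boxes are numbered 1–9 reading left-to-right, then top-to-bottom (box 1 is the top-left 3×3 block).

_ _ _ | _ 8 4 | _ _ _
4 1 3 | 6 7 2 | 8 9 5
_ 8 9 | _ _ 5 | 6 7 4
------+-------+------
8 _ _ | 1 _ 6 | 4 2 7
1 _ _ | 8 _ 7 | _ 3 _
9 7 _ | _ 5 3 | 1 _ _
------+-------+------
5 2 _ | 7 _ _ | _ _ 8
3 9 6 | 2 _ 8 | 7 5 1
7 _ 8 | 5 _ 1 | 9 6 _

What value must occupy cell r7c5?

Cell r7c5 itself could take any of {3, 4, 6, 9} by direct elimination.
Consider where 6 can go in row 7.
r7c3 is out (column 3 already has a 6).
r7c6 is out (column 6 already has a 6).
r7c7 is out (column 7 already has a 6).
r7c8 is out (column 8 already has a 6).
So the only cell in row 7 that can hold 6 is r7c5.
Therefore r7c5 = 6.

6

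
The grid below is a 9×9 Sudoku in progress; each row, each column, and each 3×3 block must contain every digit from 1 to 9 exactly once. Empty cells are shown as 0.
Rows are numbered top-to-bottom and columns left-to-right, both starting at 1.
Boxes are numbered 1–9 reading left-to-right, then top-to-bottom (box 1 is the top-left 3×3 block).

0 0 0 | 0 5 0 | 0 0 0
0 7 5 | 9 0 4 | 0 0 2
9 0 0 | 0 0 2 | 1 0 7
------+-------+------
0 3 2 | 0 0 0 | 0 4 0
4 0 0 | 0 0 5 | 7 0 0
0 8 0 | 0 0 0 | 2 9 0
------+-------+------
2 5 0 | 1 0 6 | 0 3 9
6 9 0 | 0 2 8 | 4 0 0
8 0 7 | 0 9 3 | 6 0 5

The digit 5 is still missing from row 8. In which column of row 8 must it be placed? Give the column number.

4

Consider where 5 can go in row 8.
r8c3 is out (column 3 already has a 5).
r8c8 is out (box 9 already has a 5).
r8c9 is out (column 9 already has a 5).
So the only cell in row 8 that can hold 5 is r8c4.
That is column 4.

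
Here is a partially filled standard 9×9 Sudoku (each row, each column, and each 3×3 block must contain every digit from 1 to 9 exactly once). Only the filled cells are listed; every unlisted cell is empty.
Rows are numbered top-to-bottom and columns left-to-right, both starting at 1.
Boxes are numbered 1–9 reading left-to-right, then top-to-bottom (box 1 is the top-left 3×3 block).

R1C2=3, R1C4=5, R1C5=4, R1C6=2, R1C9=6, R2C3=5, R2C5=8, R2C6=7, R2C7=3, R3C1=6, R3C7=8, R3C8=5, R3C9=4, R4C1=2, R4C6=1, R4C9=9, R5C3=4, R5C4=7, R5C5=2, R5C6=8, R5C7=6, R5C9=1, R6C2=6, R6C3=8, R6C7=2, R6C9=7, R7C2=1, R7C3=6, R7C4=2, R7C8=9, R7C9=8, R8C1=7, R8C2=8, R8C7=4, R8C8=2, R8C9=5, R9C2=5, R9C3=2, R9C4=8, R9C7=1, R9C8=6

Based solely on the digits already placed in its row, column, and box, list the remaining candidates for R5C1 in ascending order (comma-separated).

Row 5 already contains {1, 2, 4, 6, 7, 8}.
Column 1 already contains {2, 6, 7}.
Its 3×3 block (box 4) already contains {2, 4, 6, 8}.
Removing those from 1–9 leaves {3, 5, 9} as the candidates for R5C1.

3,5,9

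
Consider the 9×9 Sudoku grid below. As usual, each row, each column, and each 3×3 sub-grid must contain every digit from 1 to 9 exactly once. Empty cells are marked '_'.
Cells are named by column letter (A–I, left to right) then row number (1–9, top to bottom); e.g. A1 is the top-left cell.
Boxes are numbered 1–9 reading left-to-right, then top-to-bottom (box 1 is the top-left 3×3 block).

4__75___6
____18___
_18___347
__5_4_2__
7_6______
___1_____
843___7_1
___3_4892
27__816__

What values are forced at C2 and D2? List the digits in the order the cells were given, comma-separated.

7,4

For C2:
  Consider where 7 can go in box 1.
  B1 is out (row 1 already has a 7).
  C1 is out (row 1 already has a 7).
  A2 is out (column A already has a 7).
  B2 is out (column B already has a 7).
  A3 is out (row 3 already has a 7).
  So the only cell in box 1 that can hold 7 is C2.
  So C2 = 7.
For D2:
  Consider where 4 can go in column D.
  D3 is out (row 3 already has a 4).
  D4 is out (row 4 already has a 4).
  D5 is out (box 5 already has a 4).
  D7 is out (row 7 already has a 4).
  D9 is out (box 8 already has a 4).
  So the only cell in column D that can hold 4 is D2.
  So D2 = 4.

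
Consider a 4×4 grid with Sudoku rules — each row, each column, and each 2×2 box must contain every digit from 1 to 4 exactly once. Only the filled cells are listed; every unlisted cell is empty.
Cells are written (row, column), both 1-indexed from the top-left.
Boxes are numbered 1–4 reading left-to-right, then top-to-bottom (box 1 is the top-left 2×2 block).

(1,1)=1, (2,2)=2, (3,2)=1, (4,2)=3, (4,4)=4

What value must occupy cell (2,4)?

Cell (2,4) itself could take any of {1, 3} by direct elimination.
Consider where 1 can go in column 4.
(1,4) is out (row 1 already has a 1).
(3,4) is out (row 3 already has a 1).
So the only cell in column 4 that can hold 1 is (2,4).
Therefore (2,4) = 1.

1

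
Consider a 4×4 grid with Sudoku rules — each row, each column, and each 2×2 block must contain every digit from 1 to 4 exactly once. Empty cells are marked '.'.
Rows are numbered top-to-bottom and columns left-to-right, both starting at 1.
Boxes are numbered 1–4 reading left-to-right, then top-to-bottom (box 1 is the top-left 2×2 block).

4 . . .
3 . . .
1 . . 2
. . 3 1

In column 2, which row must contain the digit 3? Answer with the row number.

3

Consider where 3 can go in column 2.
R1C2 is out (box 1 already has a 3).
R2C2 is out (row 2 already has a 3).
R4C2 is out (row 4 already has a 3).
So the only cell in column 2 that can hold 3 is R3C2.
That is row 3.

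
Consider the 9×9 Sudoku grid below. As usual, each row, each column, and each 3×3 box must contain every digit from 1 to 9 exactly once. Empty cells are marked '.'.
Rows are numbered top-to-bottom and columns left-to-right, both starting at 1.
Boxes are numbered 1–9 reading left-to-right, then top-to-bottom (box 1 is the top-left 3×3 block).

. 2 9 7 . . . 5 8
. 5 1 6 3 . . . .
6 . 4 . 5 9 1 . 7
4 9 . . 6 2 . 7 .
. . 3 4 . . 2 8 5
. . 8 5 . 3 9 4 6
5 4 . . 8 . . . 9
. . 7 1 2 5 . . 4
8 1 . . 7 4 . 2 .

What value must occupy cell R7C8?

1

Cell R7C8 itself could take any of {1, 3, 6} by direct elimination.
Consider where 1 can go in box 9.
R7C7 is out (column 7 already has a 1).
R8C7 is out (row 8 already has a 1).
R8C8 is out (row 8 already has a 1).
R9C7 is out (row 9 already has a 1).
R9C9 is out (row 9 already has a 1).
So the only cell in box 9 that can hold 1 is R7C8.
Therefore R7C8 = 1.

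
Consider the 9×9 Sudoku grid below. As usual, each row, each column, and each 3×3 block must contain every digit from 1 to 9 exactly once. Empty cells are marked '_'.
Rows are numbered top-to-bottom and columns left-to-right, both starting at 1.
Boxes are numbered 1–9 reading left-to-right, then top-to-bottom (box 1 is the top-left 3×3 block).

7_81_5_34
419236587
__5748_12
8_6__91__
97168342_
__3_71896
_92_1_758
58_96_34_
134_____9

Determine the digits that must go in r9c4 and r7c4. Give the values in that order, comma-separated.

8,3

For r9c4:
  Consider where 8 can go in column 4.
  r4c4 is out (row 4 already has a 8).
  r6c4 is out (row 6 already has a 8).
  r7c4 is out (row 7 already has a 8).
  So the only cell in column 4 that can hold 8 is r9c4.
  So r9c4 = 8.
For r7c4:
  Consider where 3 can go in row 7.
  r7c1 is out (box 7 already has a 3).
  r7c6 is out (column 6 already has a 3).
  So the only cell in row 7 that can hold 3 is r7c4.
  So r7c4 = 3.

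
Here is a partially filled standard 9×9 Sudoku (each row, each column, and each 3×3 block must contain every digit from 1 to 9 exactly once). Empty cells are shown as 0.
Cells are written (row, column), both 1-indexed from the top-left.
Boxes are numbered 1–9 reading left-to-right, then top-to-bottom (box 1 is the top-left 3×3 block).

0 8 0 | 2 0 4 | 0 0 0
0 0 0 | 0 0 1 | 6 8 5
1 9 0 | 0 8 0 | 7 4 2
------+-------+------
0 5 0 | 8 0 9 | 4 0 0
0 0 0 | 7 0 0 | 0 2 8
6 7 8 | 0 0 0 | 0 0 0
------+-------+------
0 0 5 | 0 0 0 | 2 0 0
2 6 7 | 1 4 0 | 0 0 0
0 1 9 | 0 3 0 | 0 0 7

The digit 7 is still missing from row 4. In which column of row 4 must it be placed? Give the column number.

Consider where 7 can go in row 4.
(4,1) is out (box 4 already has a 7).
(4,3) is out (column 3 already has a 7).
(4,5) is out (box 5 already has a 7).
(4,9) is out (column 9 already has a 7).
So the only cell in row 4 that can hold 7 is (4,8).
That is column 8.

8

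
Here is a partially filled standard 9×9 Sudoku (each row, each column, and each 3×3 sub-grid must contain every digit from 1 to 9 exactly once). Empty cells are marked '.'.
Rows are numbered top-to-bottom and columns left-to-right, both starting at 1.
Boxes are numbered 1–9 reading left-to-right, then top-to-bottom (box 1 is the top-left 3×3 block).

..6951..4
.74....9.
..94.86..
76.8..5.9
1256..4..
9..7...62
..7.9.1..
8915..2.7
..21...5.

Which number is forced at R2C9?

1

Cell R2C9 itself could take any of {1, 3, 5, 8} by direct elimination.
Consider where 1 can go in row 2.
R2C1 is out (column 1 already has a 1).
R2C4 is out (column 4 already has a 1).
R2C5 is out (box 2 already has a 1).
R2C6 is out (column 6 already has a 1).
R2C7 is out (column 7 already has a 1).
So the only cell in row 2 that can hold 1 is R2C9.
Therefore R2C9 = 1.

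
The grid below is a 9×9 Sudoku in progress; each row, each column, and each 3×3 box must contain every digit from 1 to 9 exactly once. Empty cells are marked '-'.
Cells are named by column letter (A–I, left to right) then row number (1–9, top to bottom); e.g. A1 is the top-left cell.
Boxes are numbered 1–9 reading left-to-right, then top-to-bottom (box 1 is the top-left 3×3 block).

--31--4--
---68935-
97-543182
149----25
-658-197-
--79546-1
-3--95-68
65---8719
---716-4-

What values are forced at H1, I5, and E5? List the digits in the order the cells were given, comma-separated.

For H1:
  Row 1 already contains {1, 3, 4}.
  Column H already contains {1, 2, 4, 5, 6, 7, 8}.
  Its 3×3 block (box 3) already contains {1, 2, 3, 4, 5, 8}.
  The only value from 1–9 not eliminated is 9, so H1 = 9.
For I5:
  Consider where 4 can go in row 5.
  A5 is out (box 4 already has a 4).
  E5 is out (column E already has a 4).
  So the only cell in row 5 that can hold 4 is I5.
  So I5 = 4.
For E5:
  Consider where 2 can go in box 5.
  D4 is out (row 4 already has a 2).
  E4 is out (row 4 already has a 2).
  F4 is out (row 4 already has a 2).
  So the only cell in box 5 that can hold 2 is E5.
  So E5 = 2.

9,4,2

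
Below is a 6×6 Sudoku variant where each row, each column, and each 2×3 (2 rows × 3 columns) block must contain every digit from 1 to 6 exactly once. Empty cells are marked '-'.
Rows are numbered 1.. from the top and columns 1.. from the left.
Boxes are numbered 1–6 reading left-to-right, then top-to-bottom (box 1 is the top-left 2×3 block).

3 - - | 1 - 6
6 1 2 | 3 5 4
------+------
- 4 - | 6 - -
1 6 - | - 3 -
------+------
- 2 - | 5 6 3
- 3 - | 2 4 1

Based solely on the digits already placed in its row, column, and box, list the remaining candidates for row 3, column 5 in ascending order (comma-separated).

1,2

Row 3 already contains {4, 6}.
Column 5 already contains {3, 4, 5, 6}.
Its 2×3 block (box 4) already contains {3, 6}.
Removing those from 1–6 leaves {1, 2} as the candidates for row 3, column 5.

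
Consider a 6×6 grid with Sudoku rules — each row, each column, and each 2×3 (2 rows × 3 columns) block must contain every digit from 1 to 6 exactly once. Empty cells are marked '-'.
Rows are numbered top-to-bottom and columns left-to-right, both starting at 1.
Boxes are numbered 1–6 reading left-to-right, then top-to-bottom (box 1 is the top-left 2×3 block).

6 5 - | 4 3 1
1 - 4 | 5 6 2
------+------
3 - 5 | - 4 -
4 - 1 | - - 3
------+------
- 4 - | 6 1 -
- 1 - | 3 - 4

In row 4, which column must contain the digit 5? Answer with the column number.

Consider where 5 can go in row 4.
R4C2 is out (column 2 already has a 5).
R4C4 is out (column 4 already has a 5).
So the only cell in row 4 that can hold 5 is R4C5.
That is column 5.

5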